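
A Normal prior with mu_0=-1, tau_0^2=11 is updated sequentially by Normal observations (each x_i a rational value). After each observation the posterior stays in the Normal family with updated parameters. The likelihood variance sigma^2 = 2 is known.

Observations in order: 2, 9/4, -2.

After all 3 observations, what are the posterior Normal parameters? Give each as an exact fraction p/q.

mu_0=13/20, tau_0^2=22/35

obs 1: x=2 → posterior Normal(20/13, 22/13)
obs 2: x=9/4 → posterior Normal(179/96, 11/12)
obs 3: x=-2 → posterior Normal(13/20, 22/35)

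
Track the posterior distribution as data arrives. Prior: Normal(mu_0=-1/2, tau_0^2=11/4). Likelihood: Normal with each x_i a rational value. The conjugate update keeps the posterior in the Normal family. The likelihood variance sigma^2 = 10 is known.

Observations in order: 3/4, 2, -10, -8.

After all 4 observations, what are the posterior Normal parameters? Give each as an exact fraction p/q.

obs 1: x=3/4 → posterior Normal(-47/204, 110/51)
obs 2: x=2 → posterior Normal(41/248, 55/31)
obs 3: x=-10 → posterior Normal(-399/292, 110/73)
obs 4: x=-8 → posterior Normal(-751/336, 55/42)

mu_0=-751/336, tau_0^2=55/42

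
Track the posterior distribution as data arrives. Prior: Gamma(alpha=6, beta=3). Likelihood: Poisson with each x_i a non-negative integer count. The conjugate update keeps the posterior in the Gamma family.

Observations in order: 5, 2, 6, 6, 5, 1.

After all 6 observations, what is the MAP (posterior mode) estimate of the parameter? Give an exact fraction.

obs 1: x=5 → posterior Gamma(11, 4)
obs 2: x=2 → posterior Gamma(13, 5)
obs 3: x=6 → posterior Gamma(19, 6)
obs 4: x=6 → posterior Gamma(25, 7)
obs 5: x=5 → posterior Gamma(30, 8)
obs 6: x=1 → posterior Gamma(31, 9)

10/3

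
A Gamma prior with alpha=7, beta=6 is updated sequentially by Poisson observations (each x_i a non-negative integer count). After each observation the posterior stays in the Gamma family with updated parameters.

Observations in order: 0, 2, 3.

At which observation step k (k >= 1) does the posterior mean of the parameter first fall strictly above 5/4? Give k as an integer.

k = 3

obs 1: x=0 → posterior Gamma(7, 7)
obs 2: x=2 → posterior Gamma(9, 8)
obs 3: x=3 → posterior Gamma(12, 9)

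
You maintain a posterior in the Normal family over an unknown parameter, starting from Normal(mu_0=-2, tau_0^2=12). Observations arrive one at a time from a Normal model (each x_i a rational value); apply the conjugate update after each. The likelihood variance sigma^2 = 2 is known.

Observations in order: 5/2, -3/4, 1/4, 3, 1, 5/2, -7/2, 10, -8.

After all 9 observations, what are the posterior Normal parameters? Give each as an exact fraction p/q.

obs 1: x=5/2 → posterior Normal(13/7, 12/7)
obs 2: x=-3/4 → posterior Normal(17/26, 12/13)
obs 3: x=1/4 → posterior Normal(10/19, 12/19)
obs 4: x=3 → posterior Normal(28/25, 12/25)
obs 5: x=1 → posterior Normal(34/31, 12/31)
obs 6: x=5/2 → posterior Normal(49/37, 12/37)
obs 7: x=-7/2 → posterior Normal(28/43, 12/43)
obs 8: x=10 → posterior Normal(88/49, 12/49)
obs 9: x=-8 → posterior Normal(8/11, 12/55)

mu_0=8/11, tau_0^2=12/55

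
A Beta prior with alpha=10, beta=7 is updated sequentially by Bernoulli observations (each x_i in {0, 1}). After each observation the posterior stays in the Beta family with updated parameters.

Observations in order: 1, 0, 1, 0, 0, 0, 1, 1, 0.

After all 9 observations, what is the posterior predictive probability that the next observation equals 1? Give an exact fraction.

obs 1: x=1 → posterior Beta(11, 7)
obs 2: x=0 → posterior Beta(11, 8)
obs 3: x=1 → posterior Beta(12, 8)
obs 4: x=0 → posterior Beta(12, 9)
obs 5: x=0 → posterior Beta(12, 10)
obs 6: x=0 → posterior Beta(12, 11)
obs 7: x=1 → posterior Beta(13, 11)
obs 8: x=1 → posterior Beta(14, 11)
obs 9: x=0 → posterior Beta(14, 12)

7/13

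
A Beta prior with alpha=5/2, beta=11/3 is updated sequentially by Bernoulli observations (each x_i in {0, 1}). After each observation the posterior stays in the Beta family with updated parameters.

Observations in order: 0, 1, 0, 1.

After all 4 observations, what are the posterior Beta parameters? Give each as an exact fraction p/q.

alpha=9/2, beta=17/3

obs 1: x=0 → posterior Beta(5/2, 14/3)
obs 2: x=1 → posterior Beta(7/2, 14/3)
obs 3: x=0 → posterior Beta(7/2, 17/3)
obs 4: x=1 → posterior Beta(9/2, 17/3)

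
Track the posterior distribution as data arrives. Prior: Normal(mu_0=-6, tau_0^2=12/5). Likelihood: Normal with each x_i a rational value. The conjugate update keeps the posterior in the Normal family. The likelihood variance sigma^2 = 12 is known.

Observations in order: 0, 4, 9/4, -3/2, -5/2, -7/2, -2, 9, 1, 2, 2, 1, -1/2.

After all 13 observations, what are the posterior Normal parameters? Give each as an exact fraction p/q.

mu_0=-25/24, tau_0^2=2/3

obs 1: x=0 → posterior Normal(-5, 2)
obs 2: x=4 → posterior Normal(-26/7, 12/7)
obs 3: x=9/4 → posterior Normal(-95/32, 3/2)
obs 4: x=-3/2 → posterior Normal(-101/36, 4/3)
obs 5: x=-5/2 → posterior Normal(-111/40, 6/5)
obs 6: x=-7/2 → posterior Normal(-125/44, 12/11)
obs 7: x=-2 → posterior Normal(-133/48, 1)
obs 8: x=9 → posterior Normal(-97/52, 12/13)
obs 9: x=1 → posterior Normal(-93/56, 6/7)
obs 10: x=2 → posterior Normal(-17/12, 4/5)
obs 11: x=2 → posterior Normal(-77/64, 3/4)
obs 12: x=1 → posterior Normal(-73/68, 12/17)
obs 13: x=-1/2 → posterior Normal(-25/24, 2/3)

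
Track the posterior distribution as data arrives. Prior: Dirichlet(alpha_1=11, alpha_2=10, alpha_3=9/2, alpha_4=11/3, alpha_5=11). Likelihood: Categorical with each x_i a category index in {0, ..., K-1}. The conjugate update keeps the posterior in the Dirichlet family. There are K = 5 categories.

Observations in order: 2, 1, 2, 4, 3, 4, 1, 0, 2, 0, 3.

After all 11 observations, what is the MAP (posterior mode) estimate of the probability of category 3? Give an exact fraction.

28/277

obs 1: x=2 → posterior Dirichlet(11, 10, 11/2, 11/3, 11)
obs 2: x=1 → posterior Dirichlet(11, 11, 11/2, 11/3, 11)
obs 3: x=2 → posterior Dirichlet(11, 11, 13/2, 11/3, 11)
obs 4: x=4 → posterior Dirichlet(11, 11, 13/2, 11/3, 12)
obs 5: x=3 → posterior Dirichlet(11, 11, 13/2, 14/3, 12)
obs 6: x=4 → posterior Dirichlet(11, 11, 13/2, 14/3, 13)
obs 7: x=1 → posterior Dirichlet(11, 12, 13/2, 14/3, 13)
obs 8: x=0 → posterior Dirichlet(12, 12, 13/2, 14/3, 13)
obs 9: x=2 → posterior Dirichlet(12, 12, 15/2, 14/3, 13)
obs 10: x=0 → posterior Dirichlet(13, 12, 15/2, 14/3, 13)
obs 11: x=3 → posterior Dirichlet(13, 12, 15/2, 17/3, 13)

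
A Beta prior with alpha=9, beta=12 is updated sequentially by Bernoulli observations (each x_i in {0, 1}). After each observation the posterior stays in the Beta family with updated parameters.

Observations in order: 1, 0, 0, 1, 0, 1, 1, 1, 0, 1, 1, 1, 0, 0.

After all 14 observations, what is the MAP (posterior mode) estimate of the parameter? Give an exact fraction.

obs 1: x=1 → posterior Beta(10, 12)
obs 2: x=0 → posterior Beta(10, 13)
obs 3: x=0 → posterior Beta(10, 14)
obs 4: x=1 → posterior Beta(11, 14)
obs 5: x=0 → posterior Beta(11, 15)
obs 6: x=1 → posterior Beta(12, 15)
obs 7: x=1 → posterior Beta(13, 15)
obs 8: x=1 → posterior Beta(14, 15)
obs 9: x=0 → posterior Beta(14, 16)
obs 10: x=1 → posterior Beta(15, 16)
obs 11: x=1 → posterior Beta(16, 16)
obs 12: x=1 → posterior Beta(17, 16)
obs 13: x=0 → posterior Beta(17, 17)
obs 14: x=0 → posterior Beta(17, 18)

16/33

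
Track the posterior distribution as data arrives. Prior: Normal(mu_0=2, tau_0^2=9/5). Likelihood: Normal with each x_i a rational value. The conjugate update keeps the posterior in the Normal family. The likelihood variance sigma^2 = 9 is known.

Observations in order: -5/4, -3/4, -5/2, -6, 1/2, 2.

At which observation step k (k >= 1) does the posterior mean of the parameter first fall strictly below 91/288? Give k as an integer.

k = 4

obs 1: x=-5/4 → posterior Normal(35/24, 3/2)
obs 2: x=-3/4 → posterior Normal(8/7, 9/7)
obs 3: x=-5/2 → posterior Normal(11/16, 9/8)
obs 4: x=-6 → posterior Normal(-1/18, 1)
obs 5: x=1/2 → posterior Normal(0, 9/10)
obs 6: x=2 → posterior Normal(2/11, 9/11)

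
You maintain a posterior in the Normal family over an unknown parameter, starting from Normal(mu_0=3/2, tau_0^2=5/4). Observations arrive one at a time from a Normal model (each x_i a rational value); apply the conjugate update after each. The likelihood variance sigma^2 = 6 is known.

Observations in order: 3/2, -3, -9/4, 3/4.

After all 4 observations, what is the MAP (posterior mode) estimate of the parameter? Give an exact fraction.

21/44

obs 1: x=3/2 → posterior Normal(3/2, 30/29)
obs 2: x=-3 → posterior Normal(57/68, 15/17)
obs 3: x=-9/4 → posterior Normal(23/52, 10/13)
obs 4: x=3/4 → posterior Normal(21/44, 15/22)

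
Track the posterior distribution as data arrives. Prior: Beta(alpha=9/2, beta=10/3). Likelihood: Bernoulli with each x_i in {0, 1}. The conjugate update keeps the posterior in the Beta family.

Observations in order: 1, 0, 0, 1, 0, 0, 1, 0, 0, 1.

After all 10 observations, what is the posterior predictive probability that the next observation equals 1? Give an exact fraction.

obs 1: x=1 → posterior Beta(11/2, 10/3)
obs 2: x=0 → posterior Beta(11/2, 13/3)
obs 3: x=0 → posterior Beta(11/2, 16/3)
obs 4: x=1 → posterior Beta(13/2, 16/3)
obs 5: x=0 → posterior Beta(13/2, 19/3)
obs 6: x=0 → posterior Beta(13/2, 22/3)
obs 7: x=1 → posterior Beta(15/2, 22/3)
obs 8: x=0 → posterior Beta(15/2, 25/3)
obs 9: x=0 → posterior Beta(15/2, 28/3)
obs 10: x=1 → posterior Beta(17/2, 28/3)

51/107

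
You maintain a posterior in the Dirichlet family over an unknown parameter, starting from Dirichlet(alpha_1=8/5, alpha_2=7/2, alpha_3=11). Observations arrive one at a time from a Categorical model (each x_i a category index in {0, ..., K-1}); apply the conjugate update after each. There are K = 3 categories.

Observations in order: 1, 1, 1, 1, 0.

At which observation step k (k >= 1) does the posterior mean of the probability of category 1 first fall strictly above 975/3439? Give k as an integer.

obs 1: x=1 → posterior Dirichlet(8/5, 9/2, 11)
obs 2: x=1 → posterior Dirichlet(8/5, 11/2, 11)
obs 3: x=1 → posterior Dirichlet(8/5, 13/2, 11)
obs 4: x=1 → posterior Dirichlet(8/5, 15/2, 11)
obs 5: x=0 → posterior Dirichlet(13/5, 15/2, 11)

k = 2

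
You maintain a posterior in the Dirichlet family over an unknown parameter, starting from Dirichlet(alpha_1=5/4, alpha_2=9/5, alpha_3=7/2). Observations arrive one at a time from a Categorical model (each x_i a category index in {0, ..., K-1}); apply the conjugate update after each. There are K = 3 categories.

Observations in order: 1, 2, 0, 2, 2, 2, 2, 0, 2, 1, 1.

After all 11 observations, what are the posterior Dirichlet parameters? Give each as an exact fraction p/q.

alpha_1=13/4, alpha_2=24/5, alpha_3=19/2

obs 1: x=1 → posterior Dirichlet(5/4, 14/5, 7/2)
obs 2: x=2 → posterior Dirichlet(5/4, 14/5, 9/2)
obs 3: x=0 → posterior Dirichlet(9/4, 14/5, 9/2)
obs 4: x=2 → posterior Dirichlet(9/4, 14/5, 11/2)
obs 5: x=2 → posterior Dirichlet(9/4, 14/5, 13/2)
obs 6: x=2 → posterior Dirichlet(9/4, 14/5, 15/2)
obs 7: x=2 → posterior Dirichlet(9/4, 14/5, 17/2)
obs 8: x=0 → posterior Dirichlet(13/4, 14/5, 17/2)
obs 9: x=2 → posterior Dirichlet(13/4, 14/5, 19/2)
obs 10: x=1 → posterior Dirichlet(13/4, 19/5, 19/2)
obs 11: x=1 → posterior Dirichlet(13/4, 24/5, 19/2)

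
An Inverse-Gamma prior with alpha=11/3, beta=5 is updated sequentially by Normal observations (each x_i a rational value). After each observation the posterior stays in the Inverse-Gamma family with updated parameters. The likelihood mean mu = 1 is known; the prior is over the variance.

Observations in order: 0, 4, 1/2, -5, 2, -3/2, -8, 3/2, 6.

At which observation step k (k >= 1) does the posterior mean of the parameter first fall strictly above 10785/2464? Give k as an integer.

obs 1: x=0 → posterior Inverse-Gamma(25/6, 11/2)
obs 2: x=4 → posterior Inverse-Gamma(14/3, 10)
obs 3: x=1/2 → posterior Inverse-Gamma(31/6, 81/8)
obs 4: x=-5 → posterior Inverse-Gamma(17/3, 225/8)
obs 5: x=2 → posterior Inverse-Gamma(37/6, 229/8)
obs 6: x=-3/2 → posterior Inverse-Gamma(20/3, 127/4)
obs 7: x=-8 → posterior Inverse-Gamma(43/6, 289/4)
obs 8: x=3/2 → posterior Inverse-Gamma(23/3, 579/8)
obs 9: x=6 → posterior Inverse-Gamma(49/6, 679/8)

k = 4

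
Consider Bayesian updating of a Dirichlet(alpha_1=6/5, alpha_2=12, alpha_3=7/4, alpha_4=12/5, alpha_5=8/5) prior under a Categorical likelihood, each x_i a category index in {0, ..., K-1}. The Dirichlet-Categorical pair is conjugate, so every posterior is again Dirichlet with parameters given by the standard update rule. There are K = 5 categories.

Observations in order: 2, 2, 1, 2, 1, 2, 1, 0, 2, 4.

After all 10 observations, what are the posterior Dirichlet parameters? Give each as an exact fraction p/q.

alpha_1=11/5, alpha_2=15, alpha_3=27/4, alpha_4=12/5, alpha_5=13/5

obs 1: x=2 → posterior Dirichlet(6/5, 12, 11/4, 12/5, 8/5)
obs 2: x=2 → posterior Dirichlet(6/5, 12, 15/4, 12/5, 8/5)
obs 3: x=1 → posterior Dirichlet(6/5, 13, 15/4, 12/5, 8/5)
obs 4: x=2 → posterior Dirichlet(6/5, 13, 19/4, 12/5, 8/5)
obs 5: x=1 → posterior Dirichlet(6/5, 14, 19/4, 12/5, 8/5)
obs 6: x=2 → posterior Dirichlet(6/5, 14, 23/4, 12/5, 8/5)
obs 7: x=1 → posterior Dirichlet(6/5, 15, 23/4, 12/5, 8/5)
obs 8: x=0 → posterior Dirichlet(11/5, 15, 23/4, 12/5, 8/5)
obs 9: x=2 → posterior Dirichlet(11/5, 15, 27/4, 12/5, 8/5)
obs 10: x=4 → posterior Dirichlet(11/5, 15, 27/4, 12/5, 13/5)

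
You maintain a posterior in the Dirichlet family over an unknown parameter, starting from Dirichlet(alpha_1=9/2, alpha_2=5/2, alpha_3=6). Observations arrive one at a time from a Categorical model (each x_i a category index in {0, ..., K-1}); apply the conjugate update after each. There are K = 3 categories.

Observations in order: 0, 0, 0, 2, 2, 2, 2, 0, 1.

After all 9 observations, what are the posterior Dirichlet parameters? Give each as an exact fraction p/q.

obs 1: x=0 → posterior Dirichlet(11/2, 5/2, 6)
obs 2: x=0 → posterior Dirichlet(13/2, 5/2, 6)
obs 3: x=0 → posterior Dirichlet(15/2, 5/2, 6)
obs 4: x=2 → posterior Dirichlet(15/2, 5/2, 7)
obs 5: x=2 → posterior Dirichlet(15/2, 5/2, 8)
obs 6: x=2 → posterior Dirichlet(15/2, 5/2, 9)
obs 7: x=2 → posterior Dirichlet(15/2, 5/2, 10)
obs 8: x=0 → posterior Dirichlet(17/2, 5/2, 10)
obs 9: x=1 → posterior Dirichlet(17/2, 7/2, 10)

alpha_1=17/2, alpha_2=7/2, alpha_3=10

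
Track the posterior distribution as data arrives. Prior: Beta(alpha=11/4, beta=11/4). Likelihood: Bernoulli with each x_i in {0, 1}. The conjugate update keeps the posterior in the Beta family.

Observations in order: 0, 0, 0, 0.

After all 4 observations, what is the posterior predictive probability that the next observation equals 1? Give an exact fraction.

obs 1: x=0 → posterior Beta(11/4, 15/4)
obs 2: x=0 → posterior Beta(11/4, 19/4)
obs 3: x=0 → posterior Beta(11/4, 23/4)
obs 4: x=0 → posterior Beta(11/4, 27/4)

11/38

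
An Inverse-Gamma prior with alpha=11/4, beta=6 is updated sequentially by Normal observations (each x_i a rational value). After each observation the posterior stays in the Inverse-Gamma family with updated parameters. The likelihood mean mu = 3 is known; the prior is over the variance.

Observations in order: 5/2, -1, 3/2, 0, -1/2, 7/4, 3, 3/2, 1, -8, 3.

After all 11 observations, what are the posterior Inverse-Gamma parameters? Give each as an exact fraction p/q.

obs 1: x=5/2 → posterior Inverse-Gamma(13/4, 49/8)
obs 2: x=-1 → posterior Inverse-Gamma(15/4, 113/8)
obs 3: x=3/2 → posterior Inverse-Gamma(17/4, 61/4)
obs 4: x=0 → posterior Inverse-Gamma(19/4, 79/4)
obs 5: x=-1/2 → posterior Inverse-Gamma(21/4, 207/8)
obs 6: x=7/4 → posterior Inverse-Gamma(23/4, 853/32)
obs 7: x=3 → posterior Inverse-Gamma(25/4, 853/32)
obs 8: x=3/2 → posterior Inverse-Gamma(27/4, 889/32)
obs 9: x=1 → posterior Inverse-Gamma(29/4, 953/32)
obs 10: x=-8 → posterior Inverse-Gamma(31/4, 2889/32)
obs 11: x=3 → posterior Inverse-Gamma(33/4, 2889/32)

alpha=33/4, beta=2889/32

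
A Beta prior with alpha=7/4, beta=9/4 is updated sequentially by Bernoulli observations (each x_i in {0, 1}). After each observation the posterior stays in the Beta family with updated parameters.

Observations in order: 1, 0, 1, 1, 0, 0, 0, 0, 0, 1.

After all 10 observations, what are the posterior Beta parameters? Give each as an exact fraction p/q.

obs 1: x=1 → posterior Beta(11/4, 9/4)
obs 2: x=0 → posterior Beta(11/4, 13/4)
obs 3: x=1 → posterior Beta(15/4, 13/4)
obs 4: x=1 → posterior Beta(19/4, 13/4)
obs 5: x=0 → posterior Beta(19/4, 17/4)
obs 6: x=0 → posterior Beta(19/4, 21/4)
obs 7: x=0 → posterior Beta(19/4, 25/4)
obs 8: x=0 → posterior Beta(19/4, 29/4)
obs 9: x=0 → posterior Beta(19/4, 33/4)
obs 10: x=1 → posterior Beta(23/4, 33/4)

alpha=23/4, beta=33/4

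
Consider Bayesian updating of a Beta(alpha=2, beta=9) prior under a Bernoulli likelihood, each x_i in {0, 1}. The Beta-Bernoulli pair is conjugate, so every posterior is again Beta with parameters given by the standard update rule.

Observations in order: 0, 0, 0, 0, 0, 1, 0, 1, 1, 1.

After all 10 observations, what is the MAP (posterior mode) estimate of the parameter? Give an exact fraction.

5/19

obs 1: x=0 → posterior Beta(2, 10)
obs 2: x=0 → posterior Beta(2, 11)
obs 3: x=0 → posterior Beta(2, 12)
obs 4: x=0 → posterior Beta(2, 13)
obs 5: x=0 → posterior Beta(2, 14)
obs 6: x=1 → posterior Beta(3, 14)
obs 7: x=0 → posterior Beta(3, 15)
obs 8: x=1 → posterior Beta(4, 15)
obs 9: x=1 → posterior Beta(5, 15)
obs 10: x=1 → posterior Beta(6, 15)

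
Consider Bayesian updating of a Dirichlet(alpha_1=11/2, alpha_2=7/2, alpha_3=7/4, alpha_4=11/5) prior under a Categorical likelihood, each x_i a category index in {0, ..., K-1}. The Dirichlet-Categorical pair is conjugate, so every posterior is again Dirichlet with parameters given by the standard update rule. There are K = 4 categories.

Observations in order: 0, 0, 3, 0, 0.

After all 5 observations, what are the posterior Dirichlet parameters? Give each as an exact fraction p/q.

alpha_1=19/2, alpha_2=7/2, alpha_3=7/4, alpha_4=16/5

obs 1: x=0 → posterior Dirichlet(13/2, 7/2, 7/4, 11/5)
obs 2: x=0 → posterior Dirichlet(15/2, 7/2, 7/4, 11/5)
obs 3: x=3 → posterior Dirichlet(15/2, 7/2, 7/4, 16/5)
obs 4: x=0 → posterior Dirichlet(17/2, 7/2, 7/4, 16/5)
obs 5: x=0 → posterior Dirichlet(19/2, 7/2, 7/4, 16/5)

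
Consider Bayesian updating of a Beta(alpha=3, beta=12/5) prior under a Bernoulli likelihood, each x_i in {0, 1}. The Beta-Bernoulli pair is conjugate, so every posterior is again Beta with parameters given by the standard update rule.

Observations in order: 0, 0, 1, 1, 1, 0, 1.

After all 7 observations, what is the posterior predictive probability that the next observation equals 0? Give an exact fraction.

obs 1: x=0 → posterior Beta(3, 17/5)
obs 2: x=0 → posterior Beta(3, 22/5)
obs 3: x=1 → posterior Beta(4, 22/5)
obs 4: x=1 → posterior Beta(5, 22/5)
obs 5: x=1 → posterior Beta(6, 22/5)
obs 6: x=0 → posterior Beta(6, 27/5)
obs 7: x=1 → posterior Beta(7, 27/5)

27/62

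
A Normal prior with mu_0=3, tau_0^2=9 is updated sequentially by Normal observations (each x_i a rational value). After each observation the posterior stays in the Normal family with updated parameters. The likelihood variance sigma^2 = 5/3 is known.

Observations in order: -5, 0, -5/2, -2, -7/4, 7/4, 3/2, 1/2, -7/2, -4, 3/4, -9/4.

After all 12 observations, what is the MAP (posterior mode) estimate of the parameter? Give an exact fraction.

-123/94

obs 1: x=-5 → posterior Normal(-15/4, 45/32)
obs 2: x=0 → posterior Normal(-120/59, 45/59)
obs 3: x=-5/2 → posterior Normal(-375/172, 45/86)
obs 4: x=-2 → posterior Normal(-483/226, 45/113)
obs 5: x=-7/4 → posterior Normal(-33/16, 9/28)
obs 6: x=7/4 → posterior Normal(-483/334, 45/167)
obs 7: x=3/2 → posterior Normal(-201/194, 45/194)
obs 8: x=1/2 → posterior Normal(-375/442, 45/221)
obs 9: x=-7/2 → posterior Normal(-141/124, 45/248)
obs 10: x=-4 → posterior Normal(-78/55, 9/55)
obs 11: x=3/4 → posterior Normal(-1479/1208, 45/302)
obs 12: x=-9/4 → posterior Normal(-123/94, 45/329)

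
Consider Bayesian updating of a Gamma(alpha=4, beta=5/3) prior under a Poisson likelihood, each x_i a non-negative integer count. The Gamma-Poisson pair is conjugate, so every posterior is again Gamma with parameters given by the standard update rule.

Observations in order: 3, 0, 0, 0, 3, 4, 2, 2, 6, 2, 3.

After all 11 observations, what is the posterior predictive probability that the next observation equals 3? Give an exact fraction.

obs 1: x=3 → posterior Gamma(7, 8/3)
obs 2: x=0 → posterior Gamma(7, 11/3)
obs 3: x=0 → posterior Gamma(7, 14/3)
obs 4: x=0 → posterior Gamma(7, 17/3)
obs 5: x=3 → posterior Gamma(10, 20/3)
obs 6: x=4 → posterior Gamma(14, 23/3)
obs 7: x=2 → posterior Gamma(16, 26/3)
obs 8: x=2 → posterior Gamma(18, 29/3)
obs 9: x=6 → posterior Gamma(24, 32/3)
obs 10: x=2 → posterior Gamma(26, 35/3)
obs 11: x=3 → posterior Gamma(29, 38/3)

790346914430336688968219013054696353770933604843520/4065214023175683899921868126254722311886802750234881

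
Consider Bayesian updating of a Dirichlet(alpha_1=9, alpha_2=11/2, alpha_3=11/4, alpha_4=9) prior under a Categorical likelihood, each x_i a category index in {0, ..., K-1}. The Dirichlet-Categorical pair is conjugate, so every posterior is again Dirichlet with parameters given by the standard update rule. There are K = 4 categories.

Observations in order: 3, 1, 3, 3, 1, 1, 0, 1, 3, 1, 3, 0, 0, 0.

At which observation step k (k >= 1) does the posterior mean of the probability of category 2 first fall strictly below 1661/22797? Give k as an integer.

obs 1: x=3 → posterior Dirichlet(9, 11/2, 11/4, 10)
obs 2: x=1 → posterior Dirichlet(9, 13/2, 11/4, 10)
obs 3: x=3 → posterior Dirichlet(9, 13/2, 11/4, 11)
obs 4: x=3 → posterior Dirichlet(9, 13/2, 11/4, 12)
obs 5: x=1 → posterior Dirichlet(9, 15/2, 11/4, 12)
obs 6: x=1 → posterior Dirichlet(9, 17/2, 11/4, 12)
obs 7: x=0 → posterior Dirichlet(10, 17/2, 11/4, 12)
obs 8: x=1 → posterior Dirichlet(10, 19/2, 11/4, 12)
obs 9: x=3 → posterior Dirichlet(10, 19/2, 11/4, 13)
obs 10: x=1 → posterior Dirichlet(10, 21/2, 11/4, 13)
obs 11: x=3 → posterior Dirichlet(10, 21/2, 11/4, 14)
obs 12: x=0 → posterior Dirichlet(11, 21/2, 11/4, 14)
obs 13: x=0 → posterior Dirichlet(12, 21/2, 11/4, 14)
obs 14: x=0 → posterior Dirichlet(13, 21/2, 11/4, 14)

k = 12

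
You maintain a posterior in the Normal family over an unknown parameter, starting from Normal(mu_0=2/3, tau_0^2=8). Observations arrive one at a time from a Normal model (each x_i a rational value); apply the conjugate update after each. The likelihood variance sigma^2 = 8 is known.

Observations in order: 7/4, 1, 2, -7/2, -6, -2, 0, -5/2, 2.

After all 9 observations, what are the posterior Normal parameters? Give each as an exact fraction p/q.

mu_0=-79/120, tau_0^2=4/5

obs 1: x=7/4 → posterior Normal(29/24, 4)
obs 2: x=1 → posterior Normal(41/36, 8/3)
obs 3: x=2 → posterior Normal(65/48, 2)
obs 4: x=-7/2 → posterior Normal(23/60, 8/5)
obs 5: x=-6 → posterior Normal(-49/72, 4/3)
obs 6: x=-2 → posterior Normal(-73/84, 8/7)
obs 7: x=0 → posterior Normal(-73/96, 1)
obs 8: x=-5/2 → posterior Normal(-103/108, 8/9)
obs 9: x=2 → posterior Normal(-79/120, 4/5)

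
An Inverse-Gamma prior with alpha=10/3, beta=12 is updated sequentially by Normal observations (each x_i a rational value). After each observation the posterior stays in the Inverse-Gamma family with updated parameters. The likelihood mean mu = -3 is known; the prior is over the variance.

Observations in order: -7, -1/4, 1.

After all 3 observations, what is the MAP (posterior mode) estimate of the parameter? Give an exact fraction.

3051/560

obs 1: x=-7 → posterior Inverse-Gamma(23/6, 20)
obs 2: x=-1/4 → posterior Inverse-Gamma(13/3, 761/32)
obs 3: x=1 → posterior Inverse-Gamma(29/6, 1017/32)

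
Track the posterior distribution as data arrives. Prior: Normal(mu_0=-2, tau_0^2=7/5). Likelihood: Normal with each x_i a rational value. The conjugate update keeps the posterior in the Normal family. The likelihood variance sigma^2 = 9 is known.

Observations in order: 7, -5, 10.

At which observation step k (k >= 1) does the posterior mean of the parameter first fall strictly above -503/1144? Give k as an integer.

k = 3

obs 1: x=7 → posterior Normal(-41/52, 63/52)
obs 2: x=-5 → posterior Normal(-76/59, 63/59)
obs 3: x=10 → posterior Normal(-1/11, 21/22)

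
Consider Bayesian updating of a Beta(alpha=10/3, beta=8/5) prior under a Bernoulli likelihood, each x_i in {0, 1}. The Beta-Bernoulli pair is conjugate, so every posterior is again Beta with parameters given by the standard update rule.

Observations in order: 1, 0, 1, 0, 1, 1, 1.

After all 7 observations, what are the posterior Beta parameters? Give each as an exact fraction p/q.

alpha=25/3, beta=18/5

obs 1: x=1 → posterior Beta(13/3, 8/5)
obs 2: x=0 → posterior Beta(13/3, 13/5)
obs 3: x=1 → posterior Beta(16/3, 13/5)
obs 4: x=0 → posterior Beta(16/3, 18/5)
obs 5: x=1 → posterior Beta(19/3, 18/5)
obs 6: x=1 → posterior Beta(22/3, 18/5)
obs 7: x=1 → posterior Beta(25/3, 18/5)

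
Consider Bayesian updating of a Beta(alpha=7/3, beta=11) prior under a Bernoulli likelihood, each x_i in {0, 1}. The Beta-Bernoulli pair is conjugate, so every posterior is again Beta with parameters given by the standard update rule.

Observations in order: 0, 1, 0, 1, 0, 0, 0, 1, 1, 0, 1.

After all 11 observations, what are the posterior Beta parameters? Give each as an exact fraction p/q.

alpha=22/3, beta=17

obs 1: x=0 → posterior Beta(7/3, 12)
obs 2: x=1 → posterior Beta(10/3, 12)
obs 3: x=0 → posterior Beta(10/3, 13)
obs 4: x=1 → posterior Beta(13/3, 13)
obs 5: x=0 → posterior Beta(13/3, 14)
obs 6: x=0 → posterior Beta(13/3, 15)
obs 7: x=0 → posterior Beta(13/3, 16)
obs 8: x=1 → posterior Beta(16/3, 16)
obs 9: x=1 → posterior Beta(19/3, 16)
obs 10: x=0 → posterior Beta(19/3, 17)
obs 11: x=1 → posterior Beta(22/3, 17)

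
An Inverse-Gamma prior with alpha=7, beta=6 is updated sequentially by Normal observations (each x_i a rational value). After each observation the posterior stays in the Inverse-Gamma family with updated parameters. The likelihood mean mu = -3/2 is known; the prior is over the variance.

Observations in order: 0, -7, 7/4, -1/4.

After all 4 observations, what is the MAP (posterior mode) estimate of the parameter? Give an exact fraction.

453/160

obs 1: x=0 → posterior Inverse-Gamma(15/2, 57/8)
obs 2: x=-7 → posterior Inverse-Gamma(8, 89/4)
obs 3: x=7/4 → posterior Inverse-Gamma(17/2, 881/32)
obs 4: x=-1/4 → posterior Inverse-Gamma(9, 453/16)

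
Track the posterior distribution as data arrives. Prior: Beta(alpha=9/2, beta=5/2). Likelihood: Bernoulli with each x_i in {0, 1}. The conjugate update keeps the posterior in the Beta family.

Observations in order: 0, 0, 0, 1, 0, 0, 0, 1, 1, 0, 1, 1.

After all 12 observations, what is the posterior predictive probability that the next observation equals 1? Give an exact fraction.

obs 1: x=0 → posterior Beta(9/2, 7/2)
obs 2: x=0 → posterior Beta(9/2, 9/2)
obs 3: x=0 → posterior Beta(9/2, 11/2)
obs 4: x=1 → posterior Beta(11/2, 11/2)
obs 5: x=0 → posterior Beta(11/2, 13/2)
obs 6: x=0 → posterior Beta(11/2, 15/2)
obs 7: x=0 → posterior Beta(11/2, 17/2)
obs 8: x=1 → posterior Beta(13/2, 17/2)
obs 9: x=1 → posterior Beta(15/2, 17/2)
obs 10: x=0 → posterior Beta(15/2, 19/2)
obs 11: x=1 → posterior Beta(17/2, 19/2)
obs 12: x=1 → posterior Beta(19/2, 19/2)

1/2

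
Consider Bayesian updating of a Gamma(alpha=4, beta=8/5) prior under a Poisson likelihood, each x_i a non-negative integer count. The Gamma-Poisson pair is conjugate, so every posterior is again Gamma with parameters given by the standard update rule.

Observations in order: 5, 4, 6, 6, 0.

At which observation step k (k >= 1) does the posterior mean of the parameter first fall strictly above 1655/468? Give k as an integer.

k = 2

obs 1: x=5 → posterior Gamma(9, 13/5)
obs 2: x=4 → posterior Gamma(13, 18/5)
obs 3: x=6 → posterior Gamma(19, 23/5)
obs 4: x=6 → posterior Gamma(25, 28/5)
obs 5: x=0 → posterior Gamma(25, 33/5)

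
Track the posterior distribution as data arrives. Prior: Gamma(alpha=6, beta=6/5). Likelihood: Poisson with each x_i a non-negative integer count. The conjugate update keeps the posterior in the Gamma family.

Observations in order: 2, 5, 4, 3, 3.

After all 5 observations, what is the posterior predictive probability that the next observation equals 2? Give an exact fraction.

11507654195328336151879766440469849825/67356773122063671720261633371378024448

obs 1: x=2 → posterior Gamma(8, 11/5)
obs 2: x=5 → posterior Gamma(13, 16/5)
obs 3: x=4 → posterior Gamma(17, 21/5)
obs 4: x=3 → posterior Gamma(20, 26/5)
obs 5: x=3 → posterior Gamma(23, 31/5)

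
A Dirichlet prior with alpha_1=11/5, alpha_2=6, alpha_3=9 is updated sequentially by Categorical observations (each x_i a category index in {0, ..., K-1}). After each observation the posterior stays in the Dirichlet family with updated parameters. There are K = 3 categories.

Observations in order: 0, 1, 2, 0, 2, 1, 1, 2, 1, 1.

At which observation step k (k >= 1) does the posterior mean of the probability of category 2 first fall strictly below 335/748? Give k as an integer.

obs 1: x=0 → posterior Dirichlet(16/5, 6, 9)
obs 2: x=1 → posterior Dirichlet(16/5, 7, 9)
obs 3: x=2 → posterior Dirichlet(16/5, 7, 10)
obs 4: x=0 → posterior Dirichlet(21/5, 7, 10)
obs 5: x=2 → posterior Dirichlet(21/5, 7, 11)
obs 6: x=1 → posterior Dirichlet(21/5, 8, 11)
obs 7: x=1 → posterior Dirichlet(21/5, 9, 11)
obs 8: x=2 → posterior Dirichlet(21/5, 9, 12)
obs 9: x=1 → posterior Dirichlet(21/5, 10, 12)
obs 10: x=1 → posterior Dirichlet(21/5, 11, 12)

k = 10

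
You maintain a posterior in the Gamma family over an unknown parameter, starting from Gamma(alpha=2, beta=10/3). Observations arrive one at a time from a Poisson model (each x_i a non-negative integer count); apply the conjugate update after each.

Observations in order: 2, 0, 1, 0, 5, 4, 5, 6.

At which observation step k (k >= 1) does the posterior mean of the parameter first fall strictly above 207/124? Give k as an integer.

k = 7

obs 1: x=2 → posterior Gamma(4, 13/3)
obs 2: x=0 → posterior Gamma(4, 16/3)
obs 3: x=1 → posterior Gamma(5, 19/3)
obs 4: x=0 → posterior Gamma(5, 22/3)
obs 5: x=5 → posterior Gamma(10, 25/3)
obs 6: x=4 → posterior Gamma(14, 28/3)
obs 7: x=5 → posterior Gamma(19, 31/3)
obs 8: x=6 → posterior Gamma(25, 34/3)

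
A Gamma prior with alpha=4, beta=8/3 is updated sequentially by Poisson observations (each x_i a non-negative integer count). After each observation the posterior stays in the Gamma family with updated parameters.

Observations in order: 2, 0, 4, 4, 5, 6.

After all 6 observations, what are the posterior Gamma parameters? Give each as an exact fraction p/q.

alpha=25, beta=26/3

obs 1: x=2 → posterior Gamma(6, 11/3)
obs 2: x=0 → posterior Gamma(6, 14/3)
obs 3: x=4 → posterior Gamma(10, 17/3)
obs 4: x=4 → posterior Gamma(14, 20/3)
obs 5: x=5 → posterior Gamma(19, 23/3)
obs 6: x=6 → posterior Gamma(25, 26/3)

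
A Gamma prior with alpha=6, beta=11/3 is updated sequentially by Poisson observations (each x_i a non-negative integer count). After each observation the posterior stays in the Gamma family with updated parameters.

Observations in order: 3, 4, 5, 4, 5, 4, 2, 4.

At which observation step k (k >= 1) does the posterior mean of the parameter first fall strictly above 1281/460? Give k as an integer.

obs 1: x=3 → posterior Gamma(9, 14/3)
obs 2: x=4 → posterior Gamma(13, 17/3)
obs 3: x=5 → posterior Gamma(18, 20/3)
obs 4: x=4 → posterior Gamma(22, 23/3)
obs 5: x=5 → posterior Gamma(27, 26/3)
obs 6: x=4 → posterior Gamma(31, 29/3)
obs 7: x=2 → posterior Gamma(33, 32/3)
obs 8: x=4 → posterior Gamma(37, 35/3)

k = 4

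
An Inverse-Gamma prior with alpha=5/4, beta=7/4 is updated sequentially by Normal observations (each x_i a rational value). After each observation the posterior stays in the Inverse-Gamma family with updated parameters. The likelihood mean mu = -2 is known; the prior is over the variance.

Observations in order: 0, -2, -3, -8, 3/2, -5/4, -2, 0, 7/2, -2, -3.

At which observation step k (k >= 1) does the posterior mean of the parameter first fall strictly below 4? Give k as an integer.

k = 2

obs 1: x=0 → posterior Inverse-Gamma(7/4, 15/4)
obs 2: x=-2 → posterior Inverse-Gamma(9/4, 15/4)
obs 3: x=-3 → posterior Inverse-Gamma(11/4, 17/4)
obs 4: x=-8 → posterior Inverse-Gamma(13/4, 89/4)
obs 5: x=3/2 → posterior Inverse-Gamma(15/4, 227/8)
obs 6: x=-5/4 → posterior Inverse-Gamma(17/4, 917/32)
obs 7: x=-2 → posterior Inverse-Gamma(19/4, 917/32)
obs 8: x=0 → posterior Inverse-Gamma(21/4, 981/32)
obs 9: x=7/2 → posterior Inverse-Gamma(23/4, 1465/32)
obs 10: x=-2 → posterior Inverse-Gamma(25/4, 1465/32)
obs 11: x=-3 → posterior Inverse-Gamma(27/4, 1481/32)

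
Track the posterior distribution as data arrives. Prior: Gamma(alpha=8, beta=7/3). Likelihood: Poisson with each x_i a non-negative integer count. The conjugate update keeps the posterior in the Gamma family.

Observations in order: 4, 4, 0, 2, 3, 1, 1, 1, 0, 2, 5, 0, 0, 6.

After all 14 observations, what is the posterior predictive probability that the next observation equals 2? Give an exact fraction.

2179981437012915838523750604524887548029626526210621882567294743623/8397120815790231542067669483585210505365137306618382055464069234688

obs 1: x=4 → posterior Gamma(12, 10/3)
obs 2: x=4 → posterior Gamma(16, 13/3)
obs 3: x=0 → posterior Gamma(16, 16/3)
obs 4: x=2 → posterior Gamma(18, 19/3)
obs 5: x=3 → posterior Gamma(21, 22/3)
obs 6: x=1 → posterior Gamma(22, 25/3)
obs 7: x=1 → posterior Gamma(23, 28/3)
obs 8: x=1 → posterior Gamma(24, 31/3)
obs 9: x=0 → posterior Gamma(24, 34/3)
obs 10: x=2 → posterior Gamma(26, 37/3)
obs 11: x=5 → posterior Gamma(31, 40/3)
obs 12: x=0 → posterior Gamma(31, 43/3)
obs 13: x=0 → posterior Gamma(31, 46/3)
obs 14: x=6 → posterior Gamma(37, 49/3)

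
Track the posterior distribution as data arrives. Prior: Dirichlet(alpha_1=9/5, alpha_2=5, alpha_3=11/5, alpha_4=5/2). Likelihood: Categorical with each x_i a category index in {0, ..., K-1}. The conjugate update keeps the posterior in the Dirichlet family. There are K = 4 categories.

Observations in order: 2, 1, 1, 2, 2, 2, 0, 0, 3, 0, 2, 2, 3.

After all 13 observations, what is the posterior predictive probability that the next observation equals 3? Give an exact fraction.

obs 1: x=2 → posterior Dirichlet(9/5, 5, 16/5, 5/2)
obs 2: x=1 → posterior Dirichlet(9/5, 6, 16/5, 5/2)
obs 3: x=1 → posterior Dirichlet(9/5, 7, 16/5, 5/2)
obs 4: x=2 → posterior Dirichlet(9/5, 7, 21/5, 5/2)
obs 5: x=2 → posterior Dirichlet(9/5, 7, 26/5, 5/2)
obs 6: x=2 → posterior Dirichlet(9/5, 7, 31/5, 5/2)
obs 7: x=0 → posterior Dirichlet(14/5, 7, 31/5, 5/2)
obs 8: x=0 → posterior Dirichlet(19/5, 7, 31/5, 5/2)
obs 9: x=3 → posterior Dirichlet(19/5, 7, 31/5, 7/2)
obs 10: x=0 → posterior Dirichlet(24/5, 7, 31/5, 7/2)
obs 11: x=2 → posterior Dirichlet(24/5, 7, 36/5, 7/2)
obs 12: x=2 → posterior Dirichlet(24/5, 7, 41/5, 7/2)
obs 13: x=3 → posterior Dirichlet(24/5, 7, 41/5, 9/2)

9/49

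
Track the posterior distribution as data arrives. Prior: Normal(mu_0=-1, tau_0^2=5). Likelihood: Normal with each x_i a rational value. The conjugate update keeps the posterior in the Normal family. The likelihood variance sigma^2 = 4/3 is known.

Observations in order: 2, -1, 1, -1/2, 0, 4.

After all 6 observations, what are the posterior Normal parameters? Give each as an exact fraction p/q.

mu_0=157/188, tau_0^2=10/47

obs 1: x=2 → posterior Normal(26/19, 20/19)
obs 2: x=-1 → posterior Normal(11/34, 10/17)
obs 3: x=1 → posterior Normal(26/49, 20/49)
obs 4: x=-1/2 → posterior Normal(37/128, 5/16)
obs 5: x=0 → posterior Normal(37/158, 20/79)
obs 6: x=4 → posterior Normal(157/188, 10/47)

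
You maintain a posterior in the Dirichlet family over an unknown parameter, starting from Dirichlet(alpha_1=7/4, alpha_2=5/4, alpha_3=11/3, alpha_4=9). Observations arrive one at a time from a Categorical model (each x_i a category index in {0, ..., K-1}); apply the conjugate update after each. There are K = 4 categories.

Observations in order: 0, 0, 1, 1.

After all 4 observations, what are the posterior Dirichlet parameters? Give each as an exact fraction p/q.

alpha_1=15/4, alpha_2=13/4, alpha_3=11/3, alpha_4=9

obs 1: x=0 → posterior Dirichlet(11/4, 5/4, 11/3, 9)
obs 2: x=0 → posterior Dirichlet(15/4, 5/4, 11/3, 9)
obs 3: x=1 → posterior Dirichlet(15/4, 9/4, 11/3, 9)
obs 4: x=1 → posterior Dirichlet(15/4, 13/4, 11/3, 9)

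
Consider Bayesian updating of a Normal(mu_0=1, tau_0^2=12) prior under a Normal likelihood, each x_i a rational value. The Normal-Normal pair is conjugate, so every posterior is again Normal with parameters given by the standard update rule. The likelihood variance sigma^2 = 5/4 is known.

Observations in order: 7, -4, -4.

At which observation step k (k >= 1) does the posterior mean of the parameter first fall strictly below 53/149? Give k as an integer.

obs 1: x=7 → posterior Normal(341/53, 60/53)
obs 2: x=-4 → posterior Normal(149/101, 60/101)
obs 3: x=-4 → posterior Normal(-43/149, 60/149)

k = 3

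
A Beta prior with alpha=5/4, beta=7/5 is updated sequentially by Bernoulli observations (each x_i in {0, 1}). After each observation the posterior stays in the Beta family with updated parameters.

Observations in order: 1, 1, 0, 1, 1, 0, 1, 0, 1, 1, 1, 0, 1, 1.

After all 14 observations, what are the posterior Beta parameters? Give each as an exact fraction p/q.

alpha=45/4, beta=27/5

obs 1: x=1 → posterior Beta(9/4, 7/5)
obs 2: x=1 → posterior Beta(13/4, 7/5)
obs 3: x=0 → posterior Beta(13/4, 12/5)
obs 4: x=1 → posterior Beta(17/4, 12/5)
obs 5: x=1 → posterior Beta(21/4, 12/5)
obs 6: x=0 → posterior Beta(21/4, 17/5)
obs 7: x=1 → posterior Beta(25/4, 17/5)
obs 8: x=0 → posterior Beta(25/4, 22/5)
obs 9: x=1 → posterior Beta(29/4, 22/5)
obs 10: x=1 → posterior Beta(33/4, 22/5)
obs 11: x=1 → posterior Beta(37/4, 22/5)
obs 12: x=0 → posterior Beta(37/4, 27/5)
obs 13: x=1 → posterior Beta(41/4, 27/5)
obs 14: x=1 → posterior Beta(45/4, 27/5)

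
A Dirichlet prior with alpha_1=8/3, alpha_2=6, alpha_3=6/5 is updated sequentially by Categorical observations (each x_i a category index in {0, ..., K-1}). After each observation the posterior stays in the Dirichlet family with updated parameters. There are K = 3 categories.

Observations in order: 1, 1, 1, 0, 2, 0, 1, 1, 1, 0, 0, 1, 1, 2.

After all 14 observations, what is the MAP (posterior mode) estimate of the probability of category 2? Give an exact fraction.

33/313

obs 1: x=1 → posterior Dirichlet(8/3, 7, 6/5)
obs 2: x=1 → posterior Dirichlet(8/3, 8, 6/5)
obs 3: x=1 → posterior Dirichlet(8/3, 9, 6/5)
obs 4: x=0 → posterior Dirichlet(11/3, 9, 6/5)
obs 5: x=2 → posterior Dirichlet(11/3, 9, 11/5)
obs 6: x=0 → posterior Dirichlet(14/3, 9, 11/5)
obs 7: x=1 → posterior Dirichlet(14/3, 10, 11/5)
obs 8: x=1 → posterior Dirichlet(14/3, 11, 11/5)
obs 9: x=1 → posterior Dirichlet(14/3, 12, 11/5)
obs 10: x=0 → posterior Dirichlet(17/3, 12, 11/5)
obs 11: x=0 → posterior Dirichlet(20/3, 12, 11/5)
obs 12: x=1 → posterior Dirichlet(20/3, 13, 11/5)
obs 13: x=1 → posterior Dirichlet(20/3, 14, 11/5)
obs 14: x=2 → posterior Dirichlet(20/3, 14, 16/5)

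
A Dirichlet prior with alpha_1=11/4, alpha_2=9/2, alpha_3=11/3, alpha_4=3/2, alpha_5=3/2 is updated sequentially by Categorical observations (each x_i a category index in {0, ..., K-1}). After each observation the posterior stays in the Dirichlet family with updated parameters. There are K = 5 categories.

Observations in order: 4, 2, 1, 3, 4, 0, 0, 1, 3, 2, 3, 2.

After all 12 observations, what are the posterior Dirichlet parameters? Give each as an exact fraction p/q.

obs 1: x=4 → posterior Dirichlet(11/4, 9/2, 11/3, 3/2, 5/2)
obs 2: x=2 → posterior Dirichlet(11/4, 9/2, 14/3, 3/2, 5/2)
obs 3: x=1 → posterior Dirichlet(11/4, 11/2, 14/3, 3/2, 5/2)
obs 4: x=3 → posterior Dirichlet(11/4, 11/2, 14/3, 5/2, 5/2)
obs 5: x=4 → posterior Dirichlet(11/4, 11/2, 14/3, 5/2, 7/2)
obs 6: x=0 → posterior Dirichlet(15/4, 11/2, 14/3, 5/2, 7/2)
obs 7: x=0 → posterior Dirichlet(19/4, 11/2, 14/3, 5/2, 7/2)
obs 8: x=1 → posterior Dirichlet(19/4, 13/2, 14/3, 5/2, 7/2)
obs 9: x=3 → posterior Dirichlet(19/4, 13/2, 14/3, 7/2, 7/2)
obs 10: x=2 → posterior Dirichlet(19/4, 13/2, 17/3, 7/2, 7/2)
obs 11: x=3 → posterior Dirichlet(19/4, 13/2, 17/3, 9/2, 7/2)
obs 12: x=2 → posterior Dirichlet(19/4, 13/2, 20/3, 9/2, 7/2)

alpha_1=19/4, alpha_2=13/2, alpha_3=20/3, alpha_4=9/2, alpha_5=7/2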